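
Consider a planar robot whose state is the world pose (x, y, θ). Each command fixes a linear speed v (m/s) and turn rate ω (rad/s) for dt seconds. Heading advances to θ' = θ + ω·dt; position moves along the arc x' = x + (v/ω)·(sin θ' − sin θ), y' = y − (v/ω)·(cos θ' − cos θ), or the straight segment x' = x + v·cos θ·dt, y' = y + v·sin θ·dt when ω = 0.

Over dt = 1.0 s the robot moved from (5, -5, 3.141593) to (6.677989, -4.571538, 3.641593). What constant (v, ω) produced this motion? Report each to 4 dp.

v = -1.7500, ω = 0.5000

Δθ = 3.641593 − 3.141593 = 0.500000
ω = Δθ/dt = 0.500000/1.0 = 0.5000
R = Δx/(sin θ' − sin θ) = -3.5000
v = R·ω = -3.5000·0.5000 = -1.7500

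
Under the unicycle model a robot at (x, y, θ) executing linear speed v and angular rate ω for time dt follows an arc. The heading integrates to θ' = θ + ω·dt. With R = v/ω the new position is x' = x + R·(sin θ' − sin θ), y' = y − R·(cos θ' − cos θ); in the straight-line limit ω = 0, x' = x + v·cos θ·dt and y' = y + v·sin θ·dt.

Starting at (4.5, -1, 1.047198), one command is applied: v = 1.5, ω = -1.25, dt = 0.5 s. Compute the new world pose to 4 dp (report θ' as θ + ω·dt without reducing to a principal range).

θ' = 1.0472 + -1.25·0.5 = 0.4222
R = v/ω = 1.5/-1.25 = -1.2000
x' = 4.5 + -1.2000·(sin 0.4222 − sin 1.0472) = 5.0475
y' = -1 − -1.2000·(cos 0.4222 − cos 1.0472) = -0.5054

(5.0475, -0.5054, 0.4222)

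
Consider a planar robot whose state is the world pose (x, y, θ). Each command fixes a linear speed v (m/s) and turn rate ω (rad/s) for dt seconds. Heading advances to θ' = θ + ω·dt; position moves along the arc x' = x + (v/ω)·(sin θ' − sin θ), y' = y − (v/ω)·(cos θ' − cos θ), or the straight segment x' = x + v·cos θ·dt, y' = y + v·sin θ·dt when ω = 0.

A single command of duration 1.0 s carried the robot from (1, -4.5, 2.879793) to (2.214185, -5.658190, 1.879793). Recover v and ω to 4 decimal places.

Δθ = 1.879793 − 2.879793 = -1.000000
ω = Δθ/dt = -1.000000/1.0 = -1.0000
R = Δx/(sin θ' − sin θ) = 1.7500
v = R·ω = 1.7500·-1.0000 = -1.7500

v = -1.7500, ω = -1.0000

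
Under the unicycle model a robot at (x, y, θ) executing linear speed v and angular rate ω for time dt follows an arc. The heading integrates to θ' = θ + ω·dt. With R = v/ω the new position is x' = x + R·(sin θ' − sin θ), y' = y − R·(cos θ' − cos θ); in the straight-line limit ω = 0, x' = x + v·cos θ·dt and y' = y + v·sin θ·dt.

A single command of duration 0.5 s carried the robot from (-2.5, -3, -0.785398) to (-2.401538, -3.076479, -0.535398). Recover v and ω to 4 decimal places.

Δθ = -0.535398 − -0.785398 = 0.250000
ω = Δθ/dt = 0.250000/0.5 = 0.5000
R = Δx/(sin θ' − sin θ) = 0.5000
v = R·ω = 0.5000·0.5000 = 0.2500

v = 0.2500, ω = 0.5000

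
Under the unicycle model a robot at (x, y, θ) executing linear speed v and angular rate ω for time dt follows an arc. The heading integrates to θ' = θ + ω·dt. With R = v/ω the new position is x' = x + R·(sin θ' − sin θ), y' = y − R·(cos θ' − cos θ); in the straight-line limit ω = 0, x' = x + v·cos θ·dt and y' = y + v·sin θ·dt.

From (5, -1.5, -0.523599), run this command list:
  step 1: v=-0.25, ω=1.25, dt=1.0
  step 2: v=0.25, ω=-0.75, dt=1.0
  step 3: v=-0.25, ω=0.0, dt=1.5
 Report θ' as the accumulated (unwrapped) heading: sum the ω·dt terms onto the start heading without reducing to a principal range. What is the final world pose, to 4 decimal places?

(4.6215, -1.4308, -0.0236)

step 1: θ'=0.7264 (R=-0.2000) → pose (4.7672, -1.5237, 0.7264)
step 2: θ'=-0.0236 (R=-0.3333) → pose (4.9964, -1.4396, -0.0236)
step 3: θ'=-0.0236 (straight) → pose (4.6215, -1.4308, -0.0236)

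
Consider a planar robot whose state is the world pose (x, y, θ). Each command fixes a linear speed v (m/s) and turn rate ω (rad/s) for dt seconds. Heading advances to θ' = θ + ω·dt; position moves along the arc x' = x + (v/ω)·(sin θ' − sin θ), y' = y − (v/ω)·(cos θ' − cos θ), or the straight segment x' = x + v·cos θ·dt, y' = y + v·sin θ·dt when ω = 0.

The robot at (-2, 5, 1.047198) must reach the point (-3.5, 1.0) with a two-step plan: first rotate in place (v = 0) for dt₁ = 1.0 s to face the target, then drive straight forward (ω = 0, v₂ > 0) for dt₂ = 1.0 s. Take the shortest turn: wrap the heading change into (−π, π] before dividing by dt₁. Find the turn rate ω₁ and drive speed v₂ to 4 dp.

ω₁ = -2.9768, v₂ = 4.2720

heading to target = atan2(1−5, -3.5−-2) = -1.9296
Δθ = wrap(-1.9296 − 1.0472) = -2.9768; ω₁ = Δθ/dt₁ = -2.9768
distance = √((-3.5−-2)² + (1−5)²) = 4.2720; v₂ = distance/dt₂ = 4.2720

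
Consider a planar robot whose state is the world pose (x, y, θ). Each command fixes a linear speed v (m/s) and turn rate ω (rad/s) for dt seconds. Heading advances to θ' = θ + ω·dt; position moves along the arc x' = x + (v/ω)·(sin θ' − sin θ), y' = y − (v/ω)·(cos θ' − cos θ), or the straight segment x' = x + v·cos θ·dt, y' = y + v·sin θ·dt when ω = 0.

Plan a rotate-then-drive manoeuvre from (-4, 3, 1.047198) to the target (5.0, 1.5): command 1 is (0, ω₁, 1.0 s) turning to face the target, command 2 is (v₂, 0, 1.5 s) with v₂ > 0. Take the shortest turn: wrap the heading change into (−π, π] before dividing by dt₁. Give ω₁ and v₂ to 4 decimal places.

heading to target = atan2(1.5−3, 5−-4) = -0.1651
Δθ = wrap(-0.1651 − 1.0472) = -1.2123; ω₁ = Δθ/dt₁ = -1.2123
distance = √((5−-4)² + (1.5−3)²) = 9.1241; v₂ = distance/dt₂ = 6.0828

ω₁ = -1.2123, v₂ = 6.0828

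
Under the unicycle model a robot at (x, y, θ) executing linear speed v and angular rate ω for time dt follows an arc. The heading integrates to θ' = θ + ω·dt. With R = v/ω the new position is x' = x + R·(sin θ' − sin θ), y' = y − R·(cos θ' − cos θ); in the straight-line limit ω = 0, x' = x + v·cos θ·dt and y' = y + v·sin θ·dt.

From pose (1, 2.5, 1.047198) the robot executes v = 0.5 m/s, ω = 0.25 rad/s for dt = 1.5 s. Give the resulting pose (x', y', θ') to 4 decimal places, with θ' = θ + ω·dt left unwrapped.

(1.2459, 3.2039, 1.4222)

θ' = 1.0472 + 0.25·1.5 = 1.4222
R = v/ω = 0.5/0.25 = 2.0000
x' = 1 + 2.0000·(sin 1.4222 − sin 1.0472) = 1.2459
y' = 2.5 − 2.0000·(cos 1.4222 − cos 1.0472) = 3.2039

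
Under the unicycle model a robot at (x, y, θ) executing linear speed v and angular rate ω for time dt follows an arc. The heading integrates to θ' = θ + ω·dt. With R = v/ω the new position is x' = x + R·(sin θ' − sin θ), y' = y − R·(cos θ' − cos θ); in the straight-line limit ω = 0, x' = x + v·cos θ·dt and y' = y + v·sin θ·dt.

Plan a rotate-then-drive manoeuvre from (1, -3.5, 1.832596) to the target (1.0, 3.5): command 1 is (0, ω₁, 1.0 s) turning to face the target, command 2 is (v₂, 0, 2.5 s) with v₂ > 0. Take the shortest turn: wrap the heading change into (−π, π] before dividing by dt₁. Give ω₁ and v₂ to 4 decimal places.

heading to target = atan2(3.5−-3.5, 1−1) = 1.5708
Δθ = wrap(1.5708 − 1.8326) = -0.2618; ω₁ = Δθ/dt₁ = -0.2618
distance = √((1−1)² + (3.5−-3.5)²) = 7.0000; v₂ = distance/dt₂ = 2.8000

ω₁ = -0.2618, v₂ = 2.8000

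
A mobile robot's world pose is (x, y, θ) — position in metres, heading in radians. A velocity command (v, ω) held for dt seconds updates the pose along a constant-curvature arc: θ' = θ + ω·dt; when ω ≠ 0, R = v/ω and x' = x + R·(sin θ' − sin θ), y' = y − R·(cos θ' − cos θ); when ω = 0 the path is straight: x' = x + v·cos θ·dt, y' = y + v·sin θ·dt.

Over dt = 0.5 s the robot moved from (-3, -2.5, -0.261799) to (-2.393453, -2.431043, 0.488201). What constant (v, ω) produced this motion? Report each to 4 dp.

v = 1.2500, ω = 1.5000

Δθ = 0.488201 − -0.261799 = 0.750000
ω = Δθ/dt = 0.750000/0.5 = 1.5000
R = Δx/(sin θ' − sin θ) = 0.8333
v = R·ω = 0.8333·1.5000 = 1.2500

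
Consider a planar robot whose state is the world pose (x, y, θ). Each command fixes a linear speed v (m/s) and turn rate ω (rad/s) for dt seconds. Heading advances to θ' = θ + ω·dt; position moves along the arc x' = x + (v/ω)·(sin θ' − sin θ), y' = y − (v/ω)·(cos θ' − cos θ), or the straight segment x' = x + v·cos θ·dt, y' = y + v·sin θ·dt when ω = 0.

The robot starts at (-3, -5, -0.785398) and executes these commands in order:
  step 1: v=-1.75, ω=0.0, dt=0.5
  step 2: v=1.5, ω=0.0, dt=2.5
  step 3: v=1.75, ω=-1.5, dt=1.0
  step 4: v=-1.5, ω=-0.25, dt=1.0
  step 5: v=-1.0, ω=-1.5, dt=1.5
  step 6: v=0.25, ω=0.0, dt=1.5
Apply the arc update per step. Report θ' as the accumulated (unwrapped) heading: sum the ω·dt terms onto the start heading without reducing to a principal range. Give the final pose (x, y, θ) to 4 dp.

step 1: θ'=-0.7854 (straight) → pose (-3.6187, -4.3813, -0.7854)
step 2: θ'=-0.7854 (straight) → pose (-0.9671, -7.0329, -0.7854)
step 3: θ'=-2.2854 (R=-1.1667) → pose (-0.9108, -8.6224, -2.2854)
step 4: θ'=-2.5354 (R=6.0000) → pose (0.2029, -7.6234, -2.5354)
step 5: θ'=-4.7854 (R=0.6667) → pose (1.2476, -8.2199, -4.7854)
step 6: θ'=-4.7854 (straight) → pose (1.2750, -7.8459, -4.7854)

(1.2750, -7.8459, -4.7854)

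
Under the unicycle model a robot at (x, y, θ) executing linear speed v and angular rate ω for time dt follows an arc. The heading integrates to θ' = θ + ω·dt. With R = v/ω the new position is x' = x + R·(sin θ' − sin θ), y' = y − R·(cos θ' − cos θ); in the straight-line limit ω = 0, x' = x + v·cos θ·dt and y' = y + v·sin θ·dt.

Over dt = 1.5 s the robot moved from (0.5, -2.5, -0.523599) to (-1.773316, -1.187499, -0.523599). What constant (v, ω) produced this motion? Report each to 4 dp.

v = -1.7500, ω = 0.0000

Δθ = -0.523599 − -0.523599 = 0.000000
ω = Δθ/dt = 0.000000/1.5 = 0.0000
ω = 0 → v = (Δx·cos θ + Δy·sin θ)/dt = -1.7500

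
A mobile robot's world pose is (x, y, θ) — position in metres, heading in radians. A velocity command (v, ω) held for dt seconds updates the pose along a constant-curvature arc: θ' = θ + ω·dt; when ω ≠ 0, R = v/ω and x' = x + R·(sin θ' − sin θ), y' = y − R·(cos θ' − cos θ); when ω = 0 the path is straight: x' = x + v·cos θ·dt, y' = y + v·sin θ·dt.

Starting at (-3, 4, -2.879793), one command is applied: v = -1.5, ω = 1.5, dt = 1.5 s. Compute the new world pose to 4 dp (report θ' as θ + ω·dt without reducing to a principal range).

θ' = -2.8798 + 1.5·1.5 = -0.6298
R = v/ω = -1.5/1.5 = -1.0000
x' = -3 + -1.0000·(sin -0.6298 − sin -2.8798) = -2.6698
y' = 4 − -1.0000·(cos -0.6298 − cos -2.8798) = 5.7741

(-2.6698, 5.7741, -0.6298)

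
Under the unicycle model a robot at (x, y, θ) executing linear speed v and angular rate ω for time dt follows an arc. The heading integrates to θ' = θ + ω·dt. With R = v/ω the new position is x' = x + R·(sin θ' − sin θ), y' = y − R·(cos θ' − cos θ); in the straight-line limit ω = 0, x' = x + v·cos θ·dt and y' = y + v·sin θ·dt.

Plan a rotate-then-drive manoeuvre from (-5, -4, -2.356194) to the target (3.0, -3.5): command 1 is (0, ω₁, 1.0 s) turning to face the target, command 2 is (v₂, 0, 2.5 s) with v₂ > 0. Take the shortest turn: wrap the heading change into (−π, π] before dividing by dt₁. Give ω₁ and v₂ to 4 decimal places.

ω₁ = 2.4186, v₂ = 3.2062

heading to target = atan2(-3.5−-4, 3−-5) = 0.0624
Δθ = wrap(0.0624 − -2.3562) = 2.4186; ω₁ = Δθ/dt₁ = 2.4186
distance = √((3−-5)² + (-3.5−-4)²) = 8.0156; v₂ = distance/dt₂ = 3.2062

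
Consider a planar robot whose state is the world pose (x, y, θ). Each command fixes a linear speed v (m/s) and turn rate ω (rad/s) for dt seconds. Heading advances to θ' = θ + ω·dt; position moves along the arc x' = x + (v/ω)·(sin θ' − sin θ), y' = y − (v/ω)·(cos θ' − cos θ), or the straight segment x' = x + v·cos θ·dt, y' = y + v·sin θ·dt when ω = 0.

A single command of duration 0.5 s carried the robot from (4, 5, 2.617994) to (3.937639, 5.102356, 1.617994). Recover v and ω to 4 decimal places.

Δθ = 1.617994 − 2.617994 = -1.000000
ω = Δθ/dt = -1.000000/0.5 = -2.0000
R = −Δy/(cos θ' − cos θ) = -0.1250
v = R·ω = -0.1250·-2.0000 = 0.2500

v = 0.2500, ω = -2.0000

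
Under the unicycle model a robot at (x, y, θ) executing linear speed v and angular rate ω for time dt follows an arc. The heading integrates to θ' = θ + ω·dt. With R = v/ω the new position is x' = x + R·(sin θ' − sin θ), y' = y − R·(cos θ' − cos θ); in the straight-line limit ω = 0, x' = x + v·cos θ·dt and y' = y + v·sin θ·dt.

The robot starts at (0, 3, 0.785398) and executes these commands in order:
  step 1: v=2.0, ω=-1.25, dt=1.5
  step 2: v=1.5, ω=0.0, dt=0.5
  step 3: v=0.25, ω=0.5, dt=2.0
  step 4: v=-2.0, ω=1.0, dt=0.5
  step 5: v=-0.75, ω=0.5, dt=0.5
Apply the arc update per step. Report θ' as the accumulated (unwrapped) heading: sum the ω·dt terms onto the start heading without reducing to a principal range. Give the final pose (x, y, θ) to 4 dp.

(1.9967, 1.3289, 0.6604)

step 1: θ'=-1.0896 (R=-1.6000) → pose (2.5497, 2.6092, -1.0896)
step 2: θ'=-1.0896 (straight) → pose (2.8968, 1.9443, -1.0896)
step 3: θ'=-0.0896 (R=0.5000) → pose (3.2953, 1.6778, -0.0896)
step 4: θ'=0.4104 (R=-2.0000) → pose (2.3184, 1.5197, 0.4104)
step 5: θ'=0.6604 (R=-1.5000) → pose (1.9967, 1.3289, 0.6604)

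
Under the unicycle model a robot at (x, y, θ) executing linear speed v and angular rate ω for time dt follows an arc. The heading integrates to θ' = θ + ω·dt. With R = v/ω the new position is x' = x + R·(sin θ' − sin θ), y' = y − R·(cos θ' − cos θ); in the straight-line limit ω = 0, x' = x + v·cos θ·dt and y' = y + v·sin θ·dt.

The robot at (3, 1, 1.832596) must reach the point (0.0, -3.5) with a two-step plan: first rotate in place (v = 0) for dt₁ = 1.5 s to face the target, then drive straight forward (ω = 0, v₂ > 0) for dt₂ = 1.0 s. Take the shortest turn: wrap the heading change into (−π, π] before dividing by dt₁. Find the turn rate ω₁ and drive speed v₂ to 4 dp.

heading to target = atan2(-3.5−1, 0−3) = -2.1588
Δθ = wrap(-2.1588 − 1.8326) = 2.2918; ω₁ = Δθ/dt₁ = 1.5279
distance = √((0−3)² + (-3.5−1)²) = 5.4083; v₂ = distance/dt₂ = 5.4083

ω₁ = 1.5279, v₂ = 5.4083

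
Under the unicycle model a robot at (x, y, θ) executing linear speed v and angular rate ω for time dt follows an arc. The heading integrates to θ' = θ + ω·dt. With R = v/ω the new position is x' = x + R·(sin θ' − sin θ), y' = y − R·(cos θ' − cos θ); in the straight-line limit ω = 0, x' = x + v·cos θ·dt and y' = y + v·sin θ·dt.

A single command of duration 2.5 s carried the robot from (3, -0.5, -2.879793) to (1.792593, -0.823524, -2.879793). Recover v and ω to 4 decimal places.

Δθ = -2.879793 − -2.879793 = 0.000000
ω = Δθ/dt = 0.000000/2.5 = 0.0000
ω = 0 → v = (Δx·cos θ + Δy·sin θ)/dt = 0.5000

v = 0.5000, ω = 0.0000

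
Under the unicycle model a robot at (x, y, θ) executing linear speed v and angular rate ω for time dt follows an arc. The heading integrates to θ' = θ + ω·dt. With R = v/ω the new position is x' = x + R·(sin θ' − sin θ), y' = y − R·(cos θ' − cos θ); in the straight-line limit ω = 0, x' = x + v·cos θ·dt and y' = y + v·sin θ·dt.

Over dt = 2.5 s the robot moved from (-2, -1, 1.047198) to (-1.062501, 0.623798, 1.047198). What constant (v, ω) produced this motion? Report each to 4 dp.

Δθ = 1.047198 − 1.047198 = 0.000000
ω = Δθ/dt = 0.000000/2.5 = 0.0000
ω = 0 → v = (Δx·cos θ + Δy·sin θ)/dt = 0.7500

v = 0.7500, ω = 0.0000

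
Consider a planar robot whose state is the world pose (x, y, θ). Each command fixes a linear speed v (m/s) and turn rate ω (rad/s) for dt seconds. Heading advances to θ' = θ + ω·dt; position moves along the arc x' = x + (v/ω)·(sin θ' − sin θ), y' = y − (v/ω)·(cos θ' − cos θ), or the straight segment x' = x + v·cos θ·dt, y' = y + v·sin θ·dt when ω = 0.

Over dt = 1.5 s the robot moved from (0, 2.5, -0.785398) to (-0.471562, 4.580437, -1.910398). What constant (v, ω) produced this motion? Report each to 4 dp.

v = -1.5000, ω = -0.7500

Δθ = -1.910398 − -0.785398 = -1.125000
ω = Δθ/dt = -1.125000/1.5 = -0.7500
R = −Δy/(cos θ' − cos θ) = 2.0000
v = R·ω = 2.0000·-0.7500 = -1.5000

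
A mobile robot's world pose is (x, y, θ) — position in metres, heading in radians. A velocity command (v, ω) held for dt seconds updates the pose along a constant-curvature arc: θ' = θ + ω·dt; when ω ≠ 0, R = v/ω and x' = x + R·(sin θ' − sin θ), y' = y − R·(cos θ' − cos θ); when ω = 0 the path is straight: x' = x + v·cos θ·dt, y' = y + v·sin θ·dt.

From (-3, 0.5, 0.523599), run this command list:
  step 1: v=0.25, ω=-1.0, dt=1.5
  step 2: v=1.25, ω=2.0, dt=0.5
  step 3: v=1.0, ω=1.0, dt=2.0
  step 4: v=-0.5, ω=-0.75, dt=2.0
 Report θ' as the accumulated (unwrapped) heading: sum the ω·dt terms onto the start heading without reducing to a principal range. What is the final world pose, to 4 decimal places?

(-1.5258, 0.7169, 0.5236)

step 1: θ'=-0.9764 (R=-0.2500) → pose (-2.6679, 0.4235, -0.9764)
step 2: θ'=0.0236 (R=0.6250) → pose (-2.1353, 0.1487, 0.0236)
step 3: θ'=2.0236 (R=1.0000) → pose (-1.2597, 1.5859, 2.0236)
step 4: θ'=0.5236 (R=0.6667) → pose (-1.5258, 0.7169, 0.5236)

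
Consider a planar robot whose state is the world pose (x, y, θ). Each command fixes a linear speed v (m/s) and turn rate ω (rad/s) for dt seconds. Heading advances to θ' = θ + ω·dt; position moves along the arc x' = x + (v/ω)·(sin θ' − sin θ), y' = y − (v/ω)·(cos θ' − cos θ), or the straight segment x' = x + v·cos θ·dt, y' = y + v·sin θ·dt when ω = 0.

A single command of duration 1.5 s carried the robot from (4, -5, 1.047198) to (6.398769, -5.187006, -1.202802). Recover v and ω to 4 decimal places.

Δθ = -1.202802 − 1.047198 = -2.250000
ω = Δθ/dt = -2.250000/1.5 = -1.5000
R = Δx/(sin θ' − sin θ) = -1.3333
v = R·ω = -1.3333·-1.5000 = 2.0000

v = 2.0000, ω = -1.5000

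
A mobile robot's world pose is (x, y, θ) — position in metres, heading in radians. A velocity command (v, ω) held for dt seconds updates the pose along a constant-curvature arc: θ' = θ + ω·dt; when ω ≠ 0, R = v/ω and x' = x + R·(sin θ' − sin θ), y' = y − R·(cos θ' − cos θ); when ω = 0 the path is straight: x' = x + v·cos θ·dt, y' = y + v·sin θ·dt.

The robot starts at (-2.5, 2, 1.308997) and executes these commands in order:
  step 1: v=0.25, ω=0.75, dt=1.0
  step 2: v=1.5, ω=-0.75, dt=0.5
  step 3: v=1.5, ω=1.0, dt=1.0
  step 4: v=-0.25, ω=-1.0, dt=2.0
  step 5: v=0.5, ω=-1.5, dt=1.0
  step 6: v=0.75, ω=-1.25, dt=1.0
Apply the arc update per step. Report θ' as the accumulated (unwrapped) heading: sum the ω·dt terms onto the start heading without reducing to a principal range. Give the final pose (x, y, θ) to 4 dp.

step 1: θ'=2.0590 (R=0.3333) → pose (-2.5276, 2.2426, 2.0590)
step 2: θ'=1.6840 (R=-2.0000) → pose (-2.7484, 2.9548, 1.6840)
step 3: θ'=2.6840 (R=1.5000) → pose (-3.5761, 4.1310, 2.6840)
step 4: θ'=0.6840 (R=0.2500) → pose (-3.5286, 3.7130, 0.6840)
step 5: θ'=-0.8160 (R=-0.3333) → pose (-3.0752, 3.6830, -0.8160)
step 6: θ'=-2.0660 (R=-0.6000) → pose (-2.9843, 2.9868, -2.0660)

(-2.9843, 2.9868, -2.0660)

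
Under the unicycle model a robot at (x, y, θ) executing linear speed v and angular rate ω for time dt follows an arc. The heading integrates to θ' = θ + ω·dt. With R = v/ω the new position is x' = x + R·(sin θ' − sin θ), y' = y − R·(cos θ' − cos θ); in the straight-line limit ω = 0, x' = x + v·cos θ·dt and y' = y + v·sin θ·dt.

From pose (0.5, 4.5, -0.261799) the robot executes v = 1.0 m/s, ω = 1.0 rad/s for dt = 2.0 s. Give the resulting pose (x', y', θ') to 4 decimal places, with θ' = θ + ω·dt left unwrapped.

(1.7448, 5.6325, 1.7382)

θ' = -0.2618 + 1.0·2.0 = 1.7382
R = v/ω = 1.0/1.0 = 1.0000
x' = 0.5 + 1.0000·(sin 1.7382 − sin -0.2618) = 1.7448
y' = 4.5 − 1.0000·(cos 1.7382 − cos -0.2618) = 5.6325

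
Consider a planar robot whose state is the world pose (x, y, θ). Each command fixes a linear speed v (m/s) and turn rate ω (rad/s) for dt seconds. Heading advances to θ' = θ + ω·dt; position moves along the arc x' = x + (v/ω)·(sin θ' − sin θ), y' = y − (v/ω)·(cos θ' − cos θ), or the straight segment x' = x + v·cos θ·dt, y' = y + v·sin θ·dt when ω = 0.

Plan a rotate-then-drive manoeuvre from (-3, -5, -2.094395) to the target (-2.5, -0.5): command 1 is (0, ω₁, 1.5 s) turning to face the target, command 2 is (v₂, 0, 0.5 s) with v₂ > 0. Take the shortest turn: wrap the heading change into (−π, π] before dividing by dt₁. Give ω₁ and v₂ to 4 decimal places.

ω₁ = -1.8191, v₂ = 9.0554

heading to target = atan2(-0.5−-5, -2.5−-3) = 1.4601
Δθ = wrap(1.4601 − -2.0944) = -2.7287; ω₁ = Δθ/dt₁ = -1.8191
distance = √((-2.5−-3)² + (-0.5−-5)²) = 4.5277; v₂ = distance/dt₂ = 9.0554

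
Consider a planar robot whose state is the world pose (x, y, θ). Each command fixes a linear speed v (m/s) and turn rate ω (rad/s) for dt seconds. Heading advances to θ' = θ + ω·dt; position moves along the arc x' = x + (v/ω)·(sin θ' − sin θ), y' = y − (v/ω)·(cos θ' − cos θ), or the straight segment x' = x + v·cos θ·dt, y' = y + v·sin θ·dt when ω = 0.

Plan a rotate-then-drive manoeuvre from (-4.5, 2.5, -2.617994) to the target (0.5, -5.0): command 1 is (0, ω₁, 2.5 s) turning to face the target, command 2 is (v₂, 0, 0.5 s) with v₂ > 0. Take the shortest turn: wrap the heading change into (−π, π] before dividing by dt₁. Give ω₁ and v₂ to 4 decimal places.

ω₁ = 0.6541, v₂ = 18.0278

heading to target = atan2(-5−2.5, 0.5−-4.5) = -0.9828
Δθ = wrap(-0.9828 − -2.6180) = 1.6352; ω₁ = Δθ/dt₁ = 0.6541
distance = √((0.5−-4.5)² + (-5−2.5)²) = 9.0139; v₂ = distance/dt₂ = 18.0278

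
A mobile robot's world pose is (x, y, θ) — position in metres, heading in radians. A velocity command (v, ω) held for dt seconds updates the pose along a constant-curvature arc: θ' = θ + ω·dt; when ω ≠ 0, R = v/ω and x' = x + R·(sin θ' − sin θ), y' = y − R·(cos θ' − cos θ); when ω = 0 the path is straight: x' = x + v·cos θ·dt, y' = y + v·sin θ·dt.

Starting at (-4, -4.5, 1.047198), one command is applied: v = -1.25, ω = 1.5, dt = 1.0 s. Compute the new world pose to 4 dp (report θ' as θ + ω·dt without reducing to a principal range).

θ' = 1.0472 + 1.5·1.0 = 2.5472
R = v/ω = -1.25/1.5 = -0.8333
x' = -4 + -0.8333·(sin 2.5472 − sin 1.0472) = -3.7450
y' = -4.5 − -0.8333·(cos 2.5472 − cos 1.0472) = -5.6071

(-3.7450, -5.6071, 2.5472)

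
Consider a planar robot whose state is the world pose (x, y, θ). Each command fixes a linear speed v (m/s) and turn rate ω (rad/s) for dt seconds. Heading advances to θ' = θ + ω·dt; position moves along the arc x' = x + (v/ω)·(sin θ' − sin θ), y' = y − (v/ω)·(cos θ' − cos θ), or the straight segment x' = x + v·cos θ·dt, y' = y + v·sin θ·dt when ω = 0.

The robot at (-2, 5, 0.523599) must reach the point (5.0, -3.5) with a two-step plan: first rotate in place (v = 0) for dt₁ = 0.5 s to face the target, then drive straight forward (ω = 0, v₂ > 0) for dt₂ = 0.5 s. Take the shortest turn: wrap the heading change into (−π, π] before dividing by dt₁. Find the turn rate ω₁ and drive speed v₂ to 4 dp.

ω₁ = -2.8109, v₂ = 22.0227

heading to target = atan2(-3.5−5, 5−-2) = -0.8819
Δθ = wrap(-0.8819 − 0.5236) = -1.4055; ω₁ = Δθ/dt₁ = -2.8109
distance = √((5−-2)² + (-3.5−5)²) = 11.0114; v₂ = distance/dt₂ = 22.0227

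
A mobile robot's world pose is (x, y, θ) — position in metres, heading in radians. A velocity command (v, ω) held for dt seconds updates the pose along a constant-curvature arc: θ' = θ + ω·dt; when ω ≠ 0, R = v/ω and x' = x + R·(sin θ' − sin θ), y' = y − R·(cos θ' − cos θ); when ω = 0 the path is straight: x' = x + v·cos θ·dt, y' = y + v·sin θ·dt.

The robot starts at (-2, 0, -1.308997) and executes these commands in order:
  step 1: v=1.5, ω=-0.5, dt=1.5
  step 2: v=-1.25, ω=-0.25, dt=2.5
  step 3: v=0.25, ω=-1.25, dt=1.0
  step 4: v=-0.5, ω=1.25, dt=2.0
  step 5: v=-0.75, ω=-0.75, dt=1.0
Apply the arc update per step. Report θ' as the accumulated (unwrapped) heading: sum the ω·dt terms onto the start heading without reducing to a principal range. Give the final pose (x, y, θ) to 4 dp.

(0.5818, 1.0431, -2.1840)

step 1: θ'=-2.0590 (R=-3.0000) → pose (-2.2482, -2.1836, -2.0590)
step 2: θ'=-2.6840 (R=5.0000) → pose (-0.0413, -0.0432, -2.6840)
step 3: θ'=-3.9340 (R=-0.2000) → pose (-0.2721, -0.0042, -3.9340)
step 4: θ'=-1.4340 (R=-0.4000) → pose (0.4090, 0.3312, -1.4340)
step 5: θ'=-2.1840 (R=1.0000) → pose (0.5818, 1.0431, -2.1840)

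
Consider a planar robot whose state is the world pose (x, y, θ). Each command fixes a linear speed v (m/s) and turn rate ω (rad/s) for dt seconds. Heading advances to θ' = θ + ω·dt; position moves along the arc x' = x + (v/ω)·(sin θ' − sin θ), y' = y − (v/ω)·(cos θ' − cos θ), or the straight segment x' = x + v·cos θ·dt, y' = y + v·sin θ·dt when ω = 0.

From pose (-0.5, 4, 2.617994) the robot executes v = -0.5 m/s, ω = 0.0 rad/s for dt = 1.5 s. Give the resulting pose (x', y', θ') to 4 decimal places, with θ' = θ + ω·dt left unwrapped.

θ' = 2.6180 + 0.0·1.5 = 2.6180
ω = 0 → straight: x' = -0.5 + -0.5·cos(2.6180)·1.5 = 0.1495
y' = 4 + -0.5·sin(2.6180)·1.5 = 3.6250

(0.1495, 3.6250, 2.6180)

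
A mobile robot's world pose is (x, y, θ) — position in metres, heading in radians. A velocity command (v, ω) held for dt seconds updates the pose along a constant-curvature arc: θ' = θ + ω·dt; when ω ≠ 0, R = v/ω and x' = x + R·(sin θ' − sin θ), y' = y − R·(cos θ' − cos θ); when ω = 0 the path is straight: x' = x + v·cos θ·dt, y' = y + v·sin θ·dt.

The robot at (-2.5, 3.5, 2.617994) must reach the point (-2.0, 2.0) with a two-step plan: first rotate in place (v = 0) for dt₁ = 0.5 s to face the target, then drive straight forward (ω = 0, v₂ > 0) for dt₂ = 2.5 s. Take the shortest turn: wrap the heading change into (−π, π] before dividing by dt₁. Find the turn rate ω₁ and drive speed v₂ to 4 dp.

ω₁ = 4.8323, v₂ = 0.6325

heading to target = atan2(2−3.5, -2−-2.5) = -1.2490
Δθ = wrap(-1.2490 − 2.6180) = 2.4161; ω₁ = Δθ/dt₁ = 4.8323
distance = √((-2−-2.5)² + (2−3.5)²) = 1.5811; v₂ = distance/dt₂ = 0.6325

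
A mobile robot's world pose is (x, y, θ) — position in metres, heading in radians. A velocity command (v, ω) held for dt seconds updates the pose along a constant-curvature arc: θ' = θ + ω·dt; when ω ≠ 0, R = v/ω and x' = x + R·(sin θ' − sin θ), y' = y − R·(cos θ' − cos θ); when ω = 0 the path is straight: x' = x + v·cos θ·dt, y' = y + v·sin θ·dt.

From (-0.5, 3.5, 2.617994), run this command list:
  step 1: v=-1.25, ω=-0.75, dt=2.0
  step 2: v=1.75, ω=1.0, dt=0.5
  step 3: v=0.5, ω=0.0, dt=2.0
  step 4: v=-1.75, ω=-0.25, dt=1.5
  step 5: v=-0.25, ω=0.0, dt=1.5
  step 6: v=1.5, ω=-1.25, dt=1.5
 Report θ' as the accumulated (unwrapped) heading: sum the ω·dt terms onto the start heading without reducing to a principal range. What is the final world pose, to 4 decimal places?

step 1: θ'=1.1180 (R=1.6667) → pose (0.1654, 1.3275, 1.1180)
step 2: θ'=1.6180 (R=1.7500) → pose (0.3398, 2.1756, 1.6180)
step 3: θ'=1.6180 (straight) → pose (0.2926, 3.1745, 1.6180)
step 4: θ'=1.2430 (R=7.0000) → pose (-0.0723, 0.5905, 1.2430)
step 5: θ'=1.2430 (straight) → pose (-0.1931, 0.2355, 1.2430)
step 6: θ'=-0.6320 (R=-1.2000) → pose (1.6519, 0.8174, -0.6320)

(1.6519, 0.8174, -0.6320)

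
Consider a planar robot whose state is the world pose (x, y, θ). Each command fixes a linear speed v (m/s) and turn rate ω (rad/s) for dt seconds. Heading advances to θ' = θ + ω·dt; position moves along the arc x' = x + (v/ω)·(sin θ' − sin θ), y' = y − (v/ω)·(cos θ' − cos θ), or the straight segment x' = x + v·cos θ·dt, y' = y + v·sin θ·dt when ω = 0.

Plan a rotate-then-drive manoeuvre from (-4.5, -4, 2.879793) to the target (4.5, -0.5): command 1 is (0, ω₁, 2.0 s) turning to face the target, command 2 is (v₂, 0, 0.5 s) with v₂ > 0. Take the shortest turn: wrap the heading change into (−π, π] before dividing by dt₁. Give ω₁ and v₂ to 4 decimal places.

ω₁ = -1.2545, v₂ = 19.3132

heading to target = atan2(-0.5−-4, 4.5−-4.5) = 0.3709
Δθ = wrap(0.3709 − 2.8798) = -2.5089; ω₁ = Δθ/dt₁ = -1.2545
distance = √((4.5−-4.5)² + (-0.5−-4)²) = 9.6566; v₂ = distance/dt₂ = 19.3132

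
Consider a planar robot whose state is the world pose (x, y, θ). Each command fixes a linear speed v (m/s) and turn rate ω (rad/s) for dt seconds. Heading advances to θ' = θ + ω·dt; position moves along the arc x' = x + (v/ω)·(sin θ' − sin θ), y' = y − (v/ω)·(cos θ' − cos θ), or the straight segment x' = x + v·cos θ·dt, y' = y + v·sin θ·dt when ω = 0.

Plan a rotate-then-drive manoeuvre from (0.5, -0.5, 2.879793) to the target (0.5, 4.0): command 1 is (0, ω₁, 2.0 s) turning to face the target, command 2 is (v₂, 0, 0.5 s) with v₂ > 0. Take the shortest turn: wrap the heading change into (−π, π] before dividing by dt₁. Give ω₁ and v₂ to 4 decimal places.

heading to target = atan2(4−-0.5, 0.5−0.5) = 1.5708
Δθ = wrap(1.5708 − 2.8798) = -1.3090; ω₁ = Δθ/dt₁ = -0.6545
distance = √((0.5−0.5)² + (4−-0.5)²) = 4.5000; v₂ = distance/dt₂ = 9.0000

ω₁ = -0.6545, v₂ = 9.0000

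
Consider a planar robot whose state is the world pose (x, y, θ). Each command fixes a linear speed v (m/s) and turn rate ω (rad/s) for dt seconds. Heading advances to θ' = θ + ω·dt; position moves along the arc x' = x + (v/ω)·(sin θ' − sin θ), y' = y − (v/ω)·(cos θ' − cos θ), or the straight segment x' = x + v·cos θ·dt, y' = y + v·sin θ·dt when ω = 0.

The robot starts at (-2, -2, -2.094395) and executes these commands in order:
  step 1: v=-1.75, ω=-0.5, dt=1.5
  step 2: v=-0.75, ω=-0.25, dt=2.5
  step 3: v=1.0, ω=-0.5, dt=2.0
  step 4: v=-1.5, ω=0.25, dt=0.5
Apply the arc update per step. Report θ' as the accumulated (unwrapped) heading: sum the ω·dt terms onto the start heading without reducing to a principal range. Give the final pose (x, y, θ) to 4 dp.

(0.7787, 0.2658, -4.3444)

step 1: θ'=-2.8444 (R=3.5000) → pose (0.0061, -0.4034, -2.8444)
step 2: θ'=-3.4694 (R=3.0000) → pose (1.8506, -0.4317, -3.4694)
step 3: θ'=-4.4694 (R=-2.0000) → pose (0.5532, 0.9806, -4.4694)
step 4: θ'=-4.3444 (R=-6.0000) → pose (0.7787, 0.2658, -4.3444)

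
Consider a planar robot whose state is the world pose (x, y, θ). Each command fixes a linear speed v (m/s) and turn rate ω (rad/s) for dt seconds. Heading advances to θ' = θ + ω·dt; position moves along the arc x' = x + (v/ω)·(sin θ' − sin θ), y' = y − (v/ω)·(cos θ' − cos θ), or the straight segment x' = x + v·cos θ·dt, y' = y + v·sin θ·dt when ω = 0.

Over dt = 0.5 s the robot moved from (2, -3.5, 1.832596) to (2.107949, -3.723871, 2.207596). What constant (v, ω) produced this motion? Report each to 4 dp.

v = -0.5000, ω = 0.7500

Δθ = 2.207596 − 1.832596 = 0.375000
ω = Δθ/dt = 0.375000/0.5 = 0.7500
R = −Δy/(cos θ' − cos θ) = -0.6667
v = R·ω = -0.6667·0.7500 = -0.5000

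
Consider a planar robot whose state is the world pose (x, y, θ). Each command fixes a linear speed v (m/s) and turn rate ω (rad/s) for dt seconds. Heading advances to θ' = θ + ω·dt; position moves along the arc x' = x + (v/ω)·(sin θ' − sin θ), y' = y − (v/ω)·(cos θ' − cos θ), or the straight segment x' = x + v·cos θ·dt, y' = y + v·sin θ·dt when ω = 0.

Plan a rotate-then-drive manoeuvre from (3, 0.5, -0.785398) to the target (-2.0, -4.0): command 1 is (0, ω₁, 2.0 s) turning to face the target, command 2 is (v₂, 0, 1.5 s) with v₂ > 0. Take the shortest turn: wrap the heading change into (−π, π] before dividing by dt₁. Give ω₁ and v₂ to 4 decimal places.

ω₁ = -0.8117, v₂ = 4.4845

heading to target = atan2(-4−0.5, -2−3) = -2.4088
Δθ = wrap(-2.4088 − -0.7854) = -1.6234; ω₁ = Δθ/dt₁ = -0.8117
distance = √((-2−3)² + (-4−0.5)²) = 6.7268; v₂ = distance/dt₂ = 4.4845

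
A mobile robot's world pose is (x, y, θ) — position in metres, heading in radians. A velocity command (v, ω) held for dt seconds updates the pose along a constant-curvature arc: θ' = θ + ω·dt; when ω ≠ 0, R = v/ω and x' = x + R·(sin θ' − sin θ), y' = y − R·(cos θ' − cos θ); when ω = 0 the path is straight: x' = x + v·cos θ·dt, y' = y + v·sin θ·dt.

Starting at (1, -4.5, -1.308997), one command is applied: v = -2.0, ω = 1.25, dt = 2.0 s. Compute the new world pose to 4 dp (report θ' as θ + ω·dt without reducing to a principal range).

(-2.0315, -4.3209, 1.1910)

θ' = -1.3090 + 1.25·2.0 = 1.1910
R = v/ω = -2.0/1.25 = -1.6000
x' = 1 + -1.6000·(sin 1.1910 − sin -1.3090) = -2.0315
y' = -4.5 − -1.6000·(cos 1.1910 − cos -1.3090) = -4.3209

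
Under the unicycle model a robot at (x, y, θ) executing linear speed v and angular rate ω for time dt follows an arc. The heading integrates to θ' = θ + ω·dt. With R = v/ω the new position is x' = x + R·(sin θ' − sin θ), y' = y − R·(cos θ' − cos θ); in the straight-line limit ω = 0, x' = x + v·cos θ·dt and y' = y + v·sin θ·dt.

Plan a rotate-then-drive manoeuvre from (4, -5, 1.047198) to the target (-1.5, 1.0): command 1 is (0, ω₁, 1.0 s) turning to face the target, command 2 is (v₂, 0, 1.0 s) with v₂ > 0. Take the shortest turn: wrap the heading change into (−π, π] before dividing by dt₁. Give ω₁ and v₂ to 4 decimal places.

heading to target = atan2(1−-5, -1.5−4) = 2.3127
Δθ = wrap(2.3127 − 1.0472) = 1.2655; ω₁ = Δθ/dt₁ = 1.2655
distance = √((-1.5−4)² + (1−-5)²) = 8.1394; v₂ = distance/dt₂ = 8.1394

ω₁ = 1.2655, v₂ = 8.1394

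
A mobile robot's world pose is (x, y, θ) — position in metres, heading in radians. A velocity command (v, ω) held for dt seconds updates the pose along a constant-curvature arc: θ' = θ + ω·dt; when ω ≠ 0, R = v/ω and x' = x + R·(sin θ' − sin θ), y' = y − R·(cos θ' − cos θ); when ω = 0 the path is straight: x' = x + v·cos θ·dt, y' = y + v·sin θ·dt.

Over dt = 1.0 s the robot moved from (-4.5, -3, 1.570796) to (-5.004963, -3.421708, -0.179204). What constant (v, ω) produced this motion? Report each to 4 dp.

v = -0.7500, ω = -1.7500

Δθ = -0.179204 − 1.570796 = -1.750000
ω = Δθ/dt = -1.750000/1.0 = -1.7500
R = Δx/(sin θ' − sin θ) = 0.4286
v = R·ω = 0.4286·-1.7500 = -0.7500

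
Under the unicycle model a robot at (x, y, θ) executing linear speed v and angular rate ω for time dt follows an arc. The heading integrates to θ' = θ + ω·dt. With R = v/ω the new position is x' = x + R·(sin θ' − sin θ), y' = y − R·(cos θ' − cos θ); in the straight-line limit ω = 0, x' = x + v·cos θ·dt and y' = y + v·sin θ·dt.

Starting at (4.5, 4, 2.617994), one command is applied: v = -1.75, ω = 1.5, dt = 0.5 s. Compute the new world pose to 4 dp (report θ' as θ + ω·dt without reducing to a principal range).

θ' = 2.6180 + 1.5·0.5 = 3.3680
R = v/ω = -1.75/1.5 = -1.1667
x' = 4.5 + -1.1667·(sin 3.3680 − sin 2.6180) = 5.3452
y' = 4 − -1.1667·(cos 3.3680 − cos 2.6180) = 3.8735

(5.3452, 3.8735, 3.3680)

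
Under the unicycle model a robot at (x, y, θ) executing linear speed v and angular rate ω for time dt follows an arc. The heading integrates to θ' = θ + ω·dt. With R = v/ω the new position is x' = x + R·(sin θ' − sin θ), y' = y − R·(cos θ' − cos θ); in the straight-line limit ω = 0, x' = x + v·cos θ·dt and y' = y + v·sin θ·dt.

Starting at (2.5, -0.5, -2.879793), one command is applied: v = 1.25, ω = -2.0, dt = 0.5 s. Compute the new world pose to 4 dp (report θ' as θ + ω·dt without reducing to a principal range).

(1.9176, -0.3586, -3.8798)

θ' = -2.8798 + -2.0·0.5 = -3.8798
R = v/ω = 1.25/-2.0 = -0.6250
x' = 2.5 + -0.6250·(sin -3.8798 − sin -2.8798) = 1.9176
y' = -0.5 − -0.6250·(cos -3.8798 − cos -2.8798) = -0.3586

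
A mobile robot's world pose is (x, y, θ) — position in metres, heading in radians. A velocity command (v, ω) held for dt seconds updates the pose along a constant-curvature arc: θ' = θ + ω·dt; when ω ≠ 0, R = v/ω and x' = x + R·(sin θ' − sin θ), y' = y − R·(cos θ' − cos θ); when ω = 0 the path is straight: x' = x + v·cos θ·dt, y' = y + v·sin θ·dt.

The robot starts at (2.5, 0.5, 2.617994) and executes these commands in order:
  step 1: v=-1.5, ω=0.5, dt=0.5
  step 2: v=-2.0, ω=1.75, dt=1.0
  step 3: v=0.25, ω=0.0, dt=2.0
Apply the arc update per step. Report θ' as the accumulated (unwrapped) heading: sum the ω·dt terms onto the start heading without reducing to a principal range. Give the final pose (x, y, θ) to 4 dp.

(4.5888, 0.7045, 4.6180)

step 1: θ'=2.8680 (R=-3.0000) → pose (3.1894, 0.2097, 2.8680)
step 2: θ'=4.6180 (R=-1.1429) → pose (4.6360, 1.2023, 4.6180)
step 3: θ'=4.6180 (straight) → pose (4.5888, 0.7045, 4.6180)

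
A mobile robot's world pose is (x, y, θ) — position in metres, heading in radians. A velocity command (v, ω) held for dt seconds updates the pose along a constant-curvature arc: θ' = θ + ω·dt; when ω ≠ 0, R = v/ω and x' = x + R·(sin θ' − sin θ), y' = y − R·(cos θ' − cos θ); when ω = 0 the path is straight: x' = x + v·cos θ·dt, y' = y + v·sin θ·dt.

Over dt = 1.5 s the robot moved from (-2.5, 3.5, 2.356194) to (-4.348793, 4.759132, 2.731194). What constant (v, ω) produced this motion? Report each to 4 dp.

v = 1.5000, ω = 0.2500

Δθ = 2.731194 − 2.356194 = 0.375000
ω = Δθ/dt = 0.375000/1.5 = 0.2500
R = Δx/(sin θ' − sin θ) = 6.0000
v = R·ω = 6.0000·0.2500 = 1.5000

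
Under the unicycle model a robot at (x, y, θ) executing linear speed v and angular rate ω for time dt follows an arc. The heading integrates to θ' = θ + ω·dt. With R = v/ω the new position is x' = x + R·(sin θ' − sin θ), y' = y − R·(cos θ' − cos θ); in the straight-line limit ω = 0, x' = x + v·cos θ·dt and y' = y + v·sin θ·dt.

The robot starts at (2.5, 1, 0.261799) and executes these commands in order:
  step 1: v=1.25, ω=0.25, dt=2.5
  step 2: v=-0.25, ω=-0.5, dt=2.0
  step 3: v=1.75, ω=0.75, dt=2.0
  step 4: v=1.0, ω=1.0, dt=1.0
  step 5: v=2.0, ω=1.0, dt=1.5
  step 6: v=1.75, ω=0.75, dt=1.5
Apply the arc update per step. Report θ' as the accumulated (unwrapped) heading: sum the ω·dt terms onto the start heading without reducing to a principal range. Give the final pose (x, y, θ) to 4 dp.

step 1: θ'=0.8868 (R=5.0000) → pose (5.0812, 2.6701, 0.8868)
step 2: θ'=-0.1132 (R=0.5000) → pose (4.6372, 2.4893, -0.1132)
step 3: θ'=1.3868 (R=2.3333) → pose (7.1947, 4.3808, 1.3868)
step 4: θ'=2.3868 (R=1.0000) → pose (6.8967, 5.2922, 2.3868)
step 5: θ'=3.8868 (R=2.0000) → pose (4.1702, 5.3052, 3.8868)
step 6: θ'=5.0118 (R=2.3333) → pose (3.5229, 2.9021, 5.0118)

(3.5229, 2.9021, 5.0118)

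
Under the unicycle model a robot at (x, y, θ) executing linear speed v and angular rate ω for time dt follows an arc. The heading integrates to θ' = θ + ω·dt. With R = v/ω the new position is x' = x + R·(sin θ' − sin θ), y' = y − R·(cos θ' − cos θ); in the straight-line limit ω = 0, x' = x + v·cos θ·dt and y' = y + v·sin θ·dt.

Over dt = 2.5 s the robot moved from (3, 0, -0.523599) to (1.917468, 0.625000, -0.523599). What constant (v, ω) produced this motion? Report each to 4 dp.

v = -0.5000, ω = 0.0000

Δθ = -0.523599 − -0.523599 = 0.000000
ω = Δθ/dt = 0.000000/2.5 = 0.0000
ω = 0 → v = (Δx·cos θ + Δy·sin θ)/dt = -0.5000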